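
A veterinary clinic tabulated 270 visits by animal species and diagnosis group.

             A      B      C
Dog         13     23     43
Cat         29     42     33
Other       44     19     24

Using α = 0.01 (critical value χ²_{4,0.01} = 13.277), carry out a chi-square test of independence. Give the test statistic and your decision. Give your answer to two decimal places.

30.69; reject H₀

Row totals: 79, 104, 87. Column totals: 86, 84, 100. Grand total N = 270.
Expected counts (row total × column total / N):
  Dog, A: 79×86/270 = 25.163
  Dog, B: 79×84/270 = 24.578
  Dog, C: 79×100/270 = 29.259
  Cat, A: 104×86/270 = 33.126
  Cat, B: 104×84/270 = 32.356
  Cat, C: 104×100/270 = 38.519
  Other, A: 87×86/270 = 27.711
  Other, B: 87×84/270 = 27.067
  Other, C: 87×100/270 = 32.222
Contributions (O − E)²/E:
  (13 − 25.163)²/25.163 = 5.8792
  (23 − 24.578)²/24.578 = 0.1013
  (43 − 29.259)²/29.259 = 6.4532
  (29 − 33.126)²/33.126 = 0.5139
  (42 − 32.356)²/32.356 = 2.8745
  (33 − 38.519)²/38.519 = 0.7908
  (44 − 27.711)²/27.711 = 9.5750
  (19 − 27.067)²/27.067 = 2.4043
  (24 − 32.222)²/32.222 = 2.0980
χ² = 5.8792 + 0.1013 + 6.4532 + 0.5139 + 2.8745 + 0.7908 + 9.5750 + 2.4043 + 2.0980 = 30.69
df = (3−1)(3−1) = 4. Since 30.69 > 13.277, reject the null hypothesis of independence at α = 0.01.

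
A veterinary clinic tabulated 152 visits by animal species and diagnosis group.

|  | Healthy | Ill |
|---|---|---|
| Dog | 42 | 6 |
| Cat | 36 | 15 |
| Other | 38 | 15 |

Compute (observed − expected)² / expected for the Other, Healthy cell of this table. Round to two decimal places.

Row total (Other) = 53; column total (Healthy) = 116; N = 152.
Expected count E = 53 × 116 / 152 = 40.4474.
Contribution = (O − E)²/E = (38 − 40.4474)² / 40.4474 = 0.15.

0.15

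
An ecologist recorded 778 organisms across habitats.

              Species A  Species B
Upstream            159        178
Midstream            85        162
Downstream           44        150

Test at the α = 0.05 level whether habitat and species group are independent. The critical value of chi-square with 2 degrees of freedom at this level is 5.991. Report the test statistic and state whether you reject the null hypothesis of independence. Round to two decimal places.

32.75; reject H₀

Row totals: 337, 247, 194. Column totals: 288, 490. Grand total N = 778.
Expected counts (row total × column total / N):
  Upstream, Species A: 337×288/778 = 124.751
  Upstream, Species B: 337×490/778 = 212.249
  Midstream, Species A: 247×288/778 = 91.434
  Midstream, Species B: 247×490/778 = 155.566
  Downstream, Species A: 194×288/778 = 71.815
  Downstream, Species B: 194×490/778 = 122.185
Contributions (O − E)²/E:
  (159 − 124.751)²/124.751 = 9.4027
  (178 − 212.249)²/212.249 = 5.5265
  (85 − 91.434)²/91.434 = 0.4527
  (162 − 155.566)²/155.566 = 0.2661
  (44 − 71.815)²/71.815 = 10.7732
  (150 − 122.185)²/122.185 = 6.3320
χ² = 9.4027 + 5.5265 + 0.4527 + 0.2661 + 10.7732 + 6.3320 = 32.75
df = (3−1)(2−1) = 2. Since 32.75 > 5.991, reject the null hypothesis of independence at α = 0.05.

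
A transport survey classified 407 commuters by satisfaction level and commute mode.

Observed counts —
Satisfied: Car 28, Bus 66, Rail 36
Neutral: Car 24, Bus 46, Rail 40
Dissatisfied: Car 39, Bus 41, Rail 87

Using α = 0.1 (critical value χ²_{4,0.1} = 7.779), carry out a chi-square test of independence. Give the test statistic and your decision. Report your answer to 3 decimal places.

25.591; reject H₀

Row totals: 130, 110, 167. Column totals: 91, 153, 163. Grand total N = 407.
Expected counts (row total × column total / N):
  Satisfied, Car: 130×91/407 = 29.0663
  Satisfied, Bus: 130×153/407 = 48.8698
  Satisfied, Rail: 130×163/407 = 52.0639
  Neutral, Car: 110×91/407 = 24.5946
  Neutral, Bus: 110×153/407 = 41.3514
  Neutral, Rail: 110×163/407 = 44.0541
  Dissatisfied, Car: 167×91/407 = 37.3391
  Dissatisfied, Bus: 167×153/407 = 62.7789
  Dissatisfied, Rail: 167×163/407 = 66.8821
Contributions (O − E)²/E:
  (28 − 29.0663)²/29.0663 = 0.0391
  (66 − 48.8698)²/48.8698 = 6.0046
  (36 − 52.0639)²/52.0639 = 4.9564
  (24 − 24.5946)²/24.5946 = 0.0144
  (46 − 41.3514)²/41.3514 = 0.5226
  (40 − 44.0541)²/44.0541 = 0.3731
  (39 − 37.3391)²/37.3391 = 0.0739
  (41 − 62.7789)²/62.7789 = 7.5554
  (87 − 66.8821)²/66.8821 = 6.0514
χ² = 0.0391 + 6.0046 + 4.9564 + 0.0144 + 0.5226 + 0.3731 + 0.0739 + 7.5554 + 6.0514 = 25.591
df = (3−1)(3−1) = 4. Since 25.591 > 7.779, reject the null hypothesis of independence at α = 0.1.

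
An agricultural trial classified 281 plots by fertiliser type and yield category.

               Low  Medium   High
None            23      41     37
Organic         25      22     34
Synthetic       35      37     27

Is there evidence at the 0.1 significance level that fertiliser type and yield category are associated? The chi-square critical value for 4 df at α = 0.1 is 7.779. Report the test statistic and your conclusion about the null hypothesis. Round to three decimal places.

8.065; reject H₀

Row totals: 101, 81, 99. Column totals: 83, 100, 98. Grand total N = 281.
Expected counts (row total × column total / N):
  None, Low: 101×83/281 = 29.8327
  None, Medium: 101×100/281 = 35.9431
  None, High: 101×98/281 = 35.2242
  Organic, Low: 81×83/281 = 23.9253
  Organic, Medium: 81×100/281 = 28.8256
  Organic, High: 81×98/281 = 28.2491
  Synthetic, Low: 99×83/281 = 29.2420
  Synthetic, Medium: 99×100/281 = 35.2313
  Synthetic, High: 99×98/281 = 34.5267
Contributions (O − E)²/E:
  (23 − 29.8327)²/29.8327 = 1.5649
  (41 − 35.9431)²/35.9431 = 0.7115
  (37 − 35.2242)²/35.2242 = 0.0895
  (25 − 23.9253)²/23.9253 = 0.0483
  (22 − 28.8256)²/28.8256 = 1.6162
  (34 − 28.2491)²/28.2491 = 1.1708
  (35 − 29.2420)²/29.2420 = 1.1338
  (37 − 35.2313)²/35.2313 = 0.0888
  (27 − 34.5267)²/34.5267 = 1.6408
χ² = 1.5649 + 0.7115 + 0.0895 + 0.0483 + 1.6162 + 1.1708 + 1.1338 + 0.0888 + 1.6408 = 8.065
df = (3−1)(3−1) = 4. Since 8.065 > 7.779, reject the null hypothesis of independence at α = 0.1.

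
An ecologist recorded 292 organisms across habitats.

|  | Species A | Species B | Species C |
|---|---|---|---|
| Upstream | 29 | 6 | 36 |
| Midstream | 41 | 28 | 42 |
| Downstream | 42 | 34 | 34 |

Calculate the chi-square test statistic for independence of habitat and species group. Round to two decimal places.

14.23

Row totals: 71, 111, 110. Column totals: 112, 68, 112. Grand total N = 292.
Expected counts (row total × column total / N):
  Upstream, Species A: 71×112/292 = 27.233
  Upstream, Species B: 71×68/292 = 16.534
  Upstream, Species C: 71×112/292 = 27.233
  Midstream, Species A: 111×112/292 = 42.575
  Midstream, Species B: 111×68/292 = 25.849
  Midstream, Species C: 111×112/292 = 42.575
  Downstream, Species A: 110×112/292 = 42.192
  Downstream, Species B: 110×68/292 = 25.616
  Downstream, Species C: 110×112/292 = 42.192
Contributions (O − E)²/E:
  (29 − 27.233)²/27.233 = 0.1147
  (6 − 16.534)²/16.534 = 6.7113
  (36 − 27.233)²/27.233 = 2.8223
  (41 − 42.575)²/42.575 = 0.0583
  (28 − 25.849)²/25.849 = 0.1790
  (42 − 42.575)²/42.575 = 0.0078
  (42 − 42.192)²/42.192 = 0.0009
  (34 − 25.616)²/25.616 = 2.7440
  (34 − 42.192)²/42.192 = 1.5906
χ² = 0.1147 + 6.7113 + 2.8223 + 0.0583 + 0.1790 + 0.0078 + 0.0009 + 2.7440 + 1.5906 = 14.23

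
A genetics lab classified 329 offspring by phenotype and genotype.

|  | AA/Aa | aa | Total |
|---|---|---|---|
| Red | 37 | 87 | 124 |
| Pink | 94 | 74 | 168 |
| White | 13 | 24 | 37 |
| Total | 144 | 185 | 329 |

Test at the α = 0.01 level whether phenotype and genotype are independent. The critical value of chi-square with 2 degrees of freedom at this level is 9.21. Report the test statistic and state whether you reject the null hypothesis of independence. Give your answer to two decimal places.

Grand total N = 329.
Expected counts (row total × column total / N):
  Red, AA/Aa: 124×144/329 = 54.274
  Red, aa: 124×185/329 = 69.726
  Pink, AA/Aa: 168×144/329 = 73.532
  Pink, aa: 168×185/329 = 94.468
  White, AA/Aa: 37×144/329 = 16.195
  White, aa: 37×185/329 = 20.805
Contributions (O − E)²/E:
  (37 − 54.274)²/54.274 = 5.4979
  (87 − 69.726)²/69.726 = 4.2795
  (94 − 73.532)²/73.532 = 5.6974
  (74 − 94.468)²/94.468 = 4.4347
  (13 − 16.195)²/16.195 = 0.6303
  (24 − 20.805)²/20.805 = 0.4907
χ² = 5.4979 + 4.2795 + 5.6974 + 4.4347 + 0.6303 + 0.4907 = 21.03
df = (3−1)(2−1) = 2. Since 21.03 > 9.21, reject the null hypothesis of independence at α = 0.01.

21.03; reject H₀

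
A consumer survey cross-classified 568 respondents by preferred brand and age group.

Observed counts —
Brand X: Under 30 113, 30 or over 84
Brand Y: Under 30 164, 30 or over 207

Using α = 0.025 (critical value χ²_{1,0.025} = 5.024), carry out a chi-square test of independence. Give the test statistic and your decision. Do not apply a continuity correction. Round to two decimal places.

8.91; reject H₀

Row totals: 197, 371. Column totals: 277, 291. Grand total N = 568.
Expected counts (row total × column total / N):
  Brand X, Under 30: 197×277/568 = 96.072
  Brand X, 30 or over: 197×291/568 = 100.928
  Brand Y, Under 30: 371×277/568 = 180.928
  Brand Y, 30 or over: 371×291/568 = 190.072
Contributions (O − E)²/E:
  (113 − 96.072)²/96.072 = 2.9827
  (84 − 100.928)²/100.928 = 2.8392
  (164 − 180.928)²/180.928 = 1.5838
  (207 − 190.072)²/190.072 = 1.5076
χ² = 2.9827 + 2.8392 + 1.5838 + 1.5076 = 8.91
df = (2−1)(2−1) = 1. Since 8.91 > 5.024, reject the null hypothesis of independence at α = 0.025.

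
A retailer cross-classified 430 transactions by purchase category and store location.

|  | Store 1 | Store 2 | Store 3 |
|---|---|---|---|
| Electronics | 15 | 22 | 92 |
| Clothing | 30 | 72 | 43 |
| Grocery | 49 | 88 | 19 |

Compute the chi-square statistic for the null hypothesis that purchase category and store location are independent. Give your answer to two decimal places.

Row totals: 129, 145, 156. Column totals: 94, 182, 154. Grand total N = 430.
Expected counts (row total × column total / N):
  Electronics, Store 1: 129×94/430 = 28.2000
  Electronics, Store 2: 129×182/430 = 54.6000
  Electronics, Store 3: 129×154/430 = 46.2000
  Clothing, Store 1: 145×94/430 = 31.6977
  Clothing, Store 2: 145×182/430 = 61.3721
  Clothing, Store 3: 145×154/430 = 51.9302
  Grocery, Store 1: 156×94/430 = 34.1023
  Grocery, Store 2: 156×182/430 = 66.0279
  Grocery, Store 3: 156×154/430 = 55.8698
Contributions (O − E)²/E:
  (15 − 28.2000)²/28.2000 = 6.1787
  (22 − 54.6000)²/54.6000 = 19.4645
  (92 − 46.2000)²/46.2000 = 45.4035
  (30 − 31.6977)²/31.6977 = 0.0909
  (72 − 61.3721)²/61.3721 = 1.8404
  (43 − 51.9302)²/51.9302 = 1.5357
  (49 − 34.1023)²/34.1023 = 6.5081
  (88 − 66.0279)²/66.0279 = 7.3117
  (19 − 55.8698)²/55.8698 = 24.3313
χ² = 6.1787 + 19.4645 + 45.4035 + 0.0909 + 1.8404 + 1.5357 + 6.5081 + 7.3117 + 24.3313 = 112.66

112.66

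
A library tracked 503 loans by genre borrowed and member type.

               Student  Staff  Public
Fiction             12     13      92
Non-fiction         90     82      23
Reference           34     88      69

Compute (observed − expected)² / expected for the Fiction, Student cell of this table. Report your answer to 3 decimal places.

12.186

Row total (Fiction) = 117; column total (Student) = 136; N = 503.
Expected count E = 117 × 136 / 503 = 31.63419.
Contribution = (O − E)²/E = (12 − 31.63419)² / 31.63419 = 12.186.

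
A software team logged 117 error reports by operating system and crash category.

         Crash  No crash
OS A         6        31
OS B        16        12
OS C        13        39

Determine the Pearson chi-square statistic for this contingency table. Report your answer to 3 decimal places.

13.812

Row totals: 37, 28, 52. Column totals: 35, 82. Grand total N = 117.
Expected counts (row total × column total / N):
  OS A, Crash: 37×35/117 = 11.0684
  OS A, No crash: 37×82/117 = 25.9316
  OS B, Crash: 28×35/117 = 8.3761
  OS B, No crash: 28×82/117 = 19.6239
  OS C, Crash: 52×35/117 = 15.5556
  OS C, No crash: 52×82/117 = 36.4444
Contributions (O − E)²/E:
  (6 − 11.0684)²/11.0684 = 2.3209
  (31 − 25.9316)²/25.9316 = 0.9906
  (16 − 8.3761)²/8.3761 = 6.9392
  (12 − 19.6239)²/19.6239 = 2.9619
  (13 − 15.5556)²/15.5556 = 0.4199
  (39 − 36.4444)²/36.4444 = 0.1792
χ² = 2.3209 + 0.9906 + 6.9392 + 2.9619 + 0.4199 + 0.1792 = 13.812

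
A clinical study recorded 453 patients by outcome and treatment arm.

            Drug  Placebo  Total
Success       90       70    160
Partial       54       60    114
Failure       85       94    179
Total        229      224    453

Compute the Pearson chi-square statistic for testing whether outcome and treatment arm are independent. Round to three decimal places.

3.214

Grand total N = 453.
Expected counts (row total × column total / N):
  Success, Drug: 160×229/453 = 80.8830
  Success, Placebo: 160×224/453 = 79.1170
  Partial, Drug: 114×229/453 = 57.6291
  Partial, Placebo: 114×224/453 = 56.3709
  Failure, Drug: 179×229/453 = 90.4879
  Failure, Placebo: 179×224/453 = 88.5121
Contributions (O − E)²/E:
  (90 − 80.8830)²/80.8830 = 1.0277
  (70 − 79.1170)²/79.1170 = 1.0506
  (54 − 57.6291)²/57.6291 = 0.2285
  (60 − 56.3709)²/56.3709 = 0.2336
  (85 − 90.4879)²/90.4879 = 0.3328
  (94 − 88.5121)²/88.5121 = 0.3403
χ² = 1.0277 + 1.0506 + 0.2285 + 0.2336 + 0.3328 + 0.3403 = 3.214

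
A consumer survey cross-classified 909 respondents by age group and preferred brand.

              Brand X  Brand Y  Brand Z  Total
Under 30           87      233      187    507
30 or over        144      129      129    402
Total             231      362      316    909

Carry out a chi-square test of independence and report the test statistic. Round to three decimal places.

43.034

Grand total N = 909.
Expected counts (row total × column total / N):
  Under 30, Brand X: 507×231/909 = 128.84158
  Under 30, Brand Y: 507×362/909 = 201.90759
  Under 30, Brand Z: 507×316/909 = 176.25083
  30 or over, Brand X: 402×231/909 = 102.15842
  30 or over, Brand Y: 402×362/909 = 160.09241
  30 or over, Brand Z: 402×316/909 = 139.74917
Contributions (O − E)²/E:
  (87 − 128.84158)²/128.84158 = 13.5881
  (233 − 201.90759)²/201.90759 = 4.7880
  (187 − 176.25083)²/176.25083 = 0.6556
  (144 − 102.15842)²/102.15842 = 17.1373
  (129 − 160.09241)²/160.09241 = 6.0386
  (129 − 139.74917)²/139.74917 = 0.8268
χ² = 13.5881 + 4.7880 + 0.6556 + 17.1373 + 6.0386 + 0.8268 = 43.034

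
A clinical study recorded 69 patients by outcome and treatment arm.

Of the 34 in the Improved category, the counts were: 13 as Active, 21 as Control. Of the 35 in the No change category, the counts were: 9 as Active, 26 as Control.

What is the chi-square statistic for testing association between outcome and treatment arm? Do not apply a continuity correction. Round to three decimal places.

Row totals: 34, 35. Column totals: 22, 47. Grand total N = 69.
Expected counts (row total × column total / N):
  Improved, Active: 34×22/69 = 10.8406
  Improved, Control: 34×47/69 = 23.1594
  No change, Active: 35×22/69 = 11.1594
  No change, Control: 35×47/69 = 23.8406
Contributions (O − E)²/E:
  (13 − 10.8406)²/10.8406 = 0.4301
  (21 − 23.1594)²/23.1594 = 0.2013
  (9 − 11.1594)²/11.1594 = 0.4179
  (26 − 23.8406)²/23.8406 = 0.1956
χ² = 0.4301 + 0.2013 + 0.4179 + 0.1956 = 1.245

1.245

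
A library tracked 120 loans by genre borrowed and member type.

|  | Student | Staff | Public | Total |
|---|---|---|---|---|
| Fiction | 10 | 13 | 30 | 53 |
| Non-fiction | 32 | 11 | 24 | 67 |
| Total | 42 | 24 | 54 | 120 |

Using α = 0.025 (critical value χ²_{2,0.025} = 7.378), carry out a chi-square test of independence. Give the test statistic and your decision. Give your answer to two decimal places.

Grand total N = 120.
Expected counts (row total × column total / N):
  Fiction, Student: 53×42/120 = 18.550
  Fiction, Staff: 53×24/120 = 10.600
  Fiction, Public: 53×54/120 = 23.850
  Non-fiction, Student: 67×42/120 = 23.450
  Non-fiction, Staff: 67×24/120 = 13.400
  Non-fiction, Public: 67×54/120 = 30.150
Contributions (O − E)²/E:
  (10 − 18.550)²/18.550 = 3.9408
  (13 − 10.600)²/10.600 = 0.5434
  (30 − 23.850)²/23.850 = 1.5858
  (32 − 23.450)²/23.450 = 3.1174
  (11 − 13.400)²/13.400 = 0.4299
  (24 − 30.150)²/30.150 = 1.2545
χ² = 3.9408 + 0.5434 + 1.5858 + 3.1174 + 0.4299 + 1.2545 = 10.87
df = (2−1)(3−1) = 2. Since 10.87 > 7.378, reject the null hypothesis of independence at α = 0.025.

10.87; reject H₀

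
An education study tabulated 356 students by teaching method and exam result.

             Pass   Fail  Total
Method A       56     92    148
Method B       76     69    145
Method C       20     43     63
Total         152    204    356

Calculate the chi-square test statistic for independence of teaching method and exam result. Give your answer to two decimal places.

10.11

Grand total N = 356.
Expected counts (row total × column total / N):
  Method A, Pass: 148×152/356 = 63.191
  Method A, Fail: 148×204/356 = 84.809
  Method B, Pass: 145×152/356 = 61.910
  Method B, Fail: 145×204/356 = 83.090
  Method C, Pass: 63×152/356 = 26.899
  Method C, Fail: 63×204/356 = 36.101
Contributions (O − E)²/E:
  (56 − 63.191)²/63.191 = 0.8183
  (92 − 84.809)²/84.809 = 0.6097
  (76 − 61.910)²/61.910 = 3.2067
  (69 − 83.090)²/83.090 = 2.3893
  (20 − 26.899)²/26.899 = 1.7694
  (43 − 36.101)²/36.101 = 1.3184
χ² = 0.8183 + 0.6097 + 3.2067 + 2.3893 + 1.7694 + 1.3184 = 10.11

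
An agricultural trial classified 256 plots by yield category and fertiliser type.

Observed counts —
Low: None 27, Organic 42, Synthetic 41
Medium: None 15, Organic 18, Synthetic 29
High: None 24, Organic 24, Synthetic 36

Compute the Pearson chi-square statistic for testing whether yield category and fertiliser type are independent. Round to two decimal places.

Row totals: 110, 62, 84. Column totals: 66, 84, 106. Grand total N = 256.
Expected counts (row total × column total / N):
  Low, None: 110×66/256 = 28.359
  Low, Organic: 110×84/256 = 36.094
  Low, Synthetic: 110×106/256 = 45.547
  Medium, None: 62×66/256 = 15.984
  Medium, Organic: 62×84/256 = 20.344
  Medium, Synthetic: 62×106/256 = 25.672
  High, None: 84×66/256 = 21.656
  High, Organic: 84×84/256 = 27.562
  High, Synthetic: 84×106/256 = 34.781
Contributions (O − E)²/E:
  (27 − 28.359)²/28.359 = 0.0651
  (42 − 36.094)²/36.094 = 0.9664
  (41 − 45.547)²/45.547 = 0.4539
  (15 − 15.984)²/15.984 = 0.0606
  (18 − 20.344)²/20.344 = 0.2701
  (29 − 25.672)²/25.672 = 0.4314
  (24 − 21.656)²/21.656 = 0.2537
  (24 − 27.562)²/27.562 = 0.4603
  (36 − 34.781)²/34.781 = 0.0427
χ² = 0.0651 + 0.9664 + 0.4539 + 0.0606 + 0.2701 + 0.4314 + 0.2537 + 0.4603 + 0.0427 = 3.00

3.00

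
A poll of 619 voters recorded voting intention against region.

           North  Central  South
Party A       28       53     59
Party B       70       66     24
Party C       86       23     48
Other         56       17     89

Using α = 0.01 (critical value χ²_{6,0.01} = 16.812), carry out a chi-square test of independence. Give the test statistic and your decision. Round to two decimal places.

108.97; reject H₀

Row totals: 140, 160, 157, 162. Column totals: 240, 159, 220. Grand total N = 619.
Expected counts (row total × column total / N):
  Party A, North: 140×240/619 = 54.281
  Party A, Central: 140×159/619 = 35.961
  Party A, South: 140×220/619 = 49.758
  Party B, North: 160×240/619 = 62.036
  Party B, Central: 160×159/619 = 41.099
  Party B, South: 160×220/619 = 56.866
  Party C, North: 157×240/619 = 60.872
  Party C, Central: 157×159/619 = 40.328
  Party C, South: 157×220/619 = 55.800
  Other, North: 162×240/619 = 62.811
  Other, Central: 162×159/619 = 41.612
  Other, South: 162×220/619 = 57.577
Contributions (O − E)²/E:
  (28 − 54.281)²/54.281 = 12.7244
  (53 − 35.961)²/35.961 = 8.0734
  (59 − 49.758)²/49.758 = 1.7166
  (70 − 62.036)²/62.036 = 1.0224
  (66 − 41.099)²/41.099 = 15.0870
  (24 − 56.866)²/56.866 = 18.9951
  (86 − 60.872)²/60.872 = 10.3729
  (23 − 40.328)²/40.328 = 7.4454
  (48 − 55.800)²/55.800 = 1.0903
  (56 − 62.811)²/62.811 = 0.7386
  (17 − 41.612)²/41.612 = 14.5571
  (89 − 57.577)²/57.577 = 17.1493
χ² = 12.7244 + 8.0734 + 1.7166 + 1.0224 + 15.0870 + 18.9951 + 10.3729 + 7.4454 + 1.0903 + 0.7386 + 14.5571 + 17.1493 = 108.97
df = (4−1)(3−1) = 6. Since 108.97 > 16.812, reject the null hypothesis of independence at α = 0.01.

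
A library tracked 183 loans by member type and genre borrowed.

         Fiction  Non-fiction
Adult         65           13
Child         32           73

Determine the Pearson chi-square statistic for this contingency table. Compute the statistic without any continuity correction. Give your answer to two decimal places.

50.20

Row totals: 78, 105. Column totals: 97, 86. Grand total N = 183.
Expected counts (row total × column total / N):
  Adult, Fiction: 78×97/183 = 41.3443
  Adult, Non-fiction: 78×86/183 = 36.6557
  Child, Fiction: 105×97/183 = 55.6557
  Child, Non-fiction: 105×86/183 = 49.3443
Contributions (O − E)²/E:
  (65 − 41.3443)²/41.3443 = 13.5349
  (13 − 36.6557)²/36.6557 = 15.2662
  (32 − 55.6557)²/55.6557 = 10.0545
  (73 − 49.3443)²/49.3443 = 11.3406
χ² = 13.5349 + 15.2662 + 10.0545 + 11.3406 = 50.20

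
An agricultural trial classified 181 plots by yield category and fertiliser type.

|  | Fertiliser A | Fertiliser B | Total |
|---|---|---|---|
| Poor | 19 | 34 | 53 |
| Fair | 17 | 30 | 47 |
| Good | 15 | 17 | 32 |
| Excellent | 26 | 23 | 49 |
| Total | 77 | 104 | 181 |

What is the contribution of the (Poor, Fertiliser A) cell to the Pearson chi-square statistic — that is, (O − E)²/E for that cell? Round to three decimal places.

Row total (Poor) = 53; column total (Fertiliser A) = 77; N = 181.
Expected count E = 53 × 77 / 181 = 22.5470.
Contribution = (O − E)²/E = (19 − 22.5470)² / 22.5470 = 0.558.

0.558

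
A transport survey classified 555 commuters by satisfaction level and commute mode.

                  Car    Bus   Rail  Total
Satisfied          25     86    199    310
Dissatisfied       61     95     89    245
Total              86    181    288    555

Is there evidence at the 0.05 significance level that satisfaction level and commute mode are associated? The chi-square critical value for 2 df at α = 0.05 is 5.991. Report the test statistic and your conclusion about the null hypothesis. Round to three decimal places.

50.613; reject H₀

Grand total N = 555.
Expected counts (row total × column total / N):
  Satisfied, Car: 310×86/555 = 48.0360
  Satisfied, Bus: 310×181/555 = 101.0991
  Satisfied, Rail: 310×288/555 = 160.8649
  Dissatisfied, Car: 245×86/555 = 37.9640
  Dissatisfied, Bus: 245×181/555 = 79.9009
  Dissatisfied, Rail: 245×288/555 = 127.1351
Contributions (O − E)²/E:
  (25 − 48.0360)²/48.0360 = 11.0471
  (86 − 101.0991)²/101.0991 = 2.2550
  (199 − 160.8649)²/160.8649 = 9.0404
  (61 − 37.9640)²/37.9640 = 13.9779
  (95 − 79.9009)²/79.9009 = 2.8533
  (89 − 127.1351)²/127.1351 = 11.4389
χ² = 11.0471 + 2.2550 + 9.0404 + 13.9779 + 2.8533 + 11.4389 = 50.613
df = (2−1)(3−1) = 2. Since 50.613 > 5.991, reject the null hypothesis of independence at α = 0.05.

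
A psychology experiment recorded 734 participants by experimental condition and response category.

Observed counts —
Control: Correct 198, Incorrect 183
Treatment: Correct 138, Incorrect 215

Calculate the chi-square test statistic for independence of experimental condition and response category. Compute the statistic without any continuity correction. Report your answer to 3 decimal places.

12.237

Row totals: 381, 353. Column totals: 336, 398. Grand total N = 734.
Expected counts (row total × column total / N):
  Control, Correct: 381×336/734 = 174.4087
  Control, Incorrect: 381×398/734 = 206.5913
  Treatment, Correct: 353×336/734 = 161.5913
  Treatment, Incorrect: 353×398/734 = 191.4087
Contributions (O − E)²/E:
  (198 − 174.4087)²/174.4087 = 3.1911
  (183 − 206.5913)²/206.5913 = 2.6940
  (138 − 161.5913)²/161.5913 = 3.4442
  (215 − 191.4087)²/191.4087 = 2.9076
χ² = 3.1911 + 2.6940 + 3.4442 + 2.9076 = 12.237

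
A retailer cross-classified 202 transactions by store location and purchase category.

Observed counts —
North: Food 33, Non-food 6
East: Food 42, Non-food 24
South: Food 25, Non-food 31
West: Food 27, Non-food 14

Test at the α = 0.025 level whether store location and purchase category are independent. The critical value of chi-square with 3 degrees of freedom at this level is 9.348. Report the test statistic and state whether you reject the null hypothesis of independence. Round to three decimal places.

16.043; reject H₀

Row totals: 39, 66, 56, 41. Column totals: 127, 75. Grand total N = 202.
Expected counts (row total × column total / N):
  North, Food: 39×127/202 = 24.5198
  North, Non-food: 39×75/202 = 14.4802
  East, Food: 66×127/202 = 41.4950
  East, Non-food: 66×75/202 = 24.5050
  South, Food: 56×127/202 = 35.2079
  South, Non-food: 56×75/202 = 20.7921
  West, Food: 41×127/202 = 25.7772
  West, Non-food: 41×75/202 = 15.2228
Contributions (O − E)²/E:
  (33 − 24.5198)²/24.5198 = 2.9329
  (6 − 14.4802)²/14.4802 = 4.9664
  (42 − 41.4950)²/41.4950 = 0.0061
  (24 − 24.5050)²/24.5050 = 0.0104
  (25 − 35.2079)²/35.2079 = 2.9596
  (31 − 20.7921)²/20.7921 = 5.0116
  (27 − 25.7772)²/25.7772 = 0.0580
  (14 − 15.2228)²/15.2228 = 0.0982
χ² = 2.9329 + 4.9664 + 0.0061 + 0.0104 + 2.9596 + 5.0116 + 0.0580 + 0.0982 = 16.043
df = (4−1)(2−1) = 3. Since 16.043 > 9.348, reject the null hypothesis of independence at α = 0.025.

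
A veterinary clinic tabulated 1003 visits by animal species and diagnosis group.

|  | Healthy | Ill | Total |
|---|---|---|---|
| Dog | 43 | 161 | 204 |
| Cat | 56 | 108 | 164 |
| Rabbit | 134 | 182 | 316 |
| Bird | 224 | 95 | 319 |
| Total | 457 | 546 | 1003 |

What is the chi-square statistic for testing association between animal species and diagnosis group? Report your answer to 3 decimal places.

137.384

Grand total N = 1003.
Expected counts (row total × column total / N):
  Dog, Healthy: 204×457/1003 = 92.9492
  Dog, Ill: 204×546/1003 = 111.0508
  Cat, Healthy: 164×457/1003 = 74.7238
  Cat, Ill: 164×546/1003 = 89.2762
  Rabbit, Healthy: 316×457/1003 = 143.9801
  Rabbit, Ill: 316×546/1003 = 172.0199
  Bird, Healthy: 319×457/1003 = 145.3470
  Bird, Ill: 319×546/1003 = 173.6530
Contributions (O − E)²/E:
  (43 − 92.9492)²/92.9492 = 26.8418
  (161 − 111.0508)²/111.0508 = 22.4665
  (56 − 74.7238)²/74.7238 = 4.6917
  (108 − 89.2762)²/89.2762 = 3.9269
  (134 − 143.9801)²/143.9801 = 0.6918
  (182 − 172.0199)²/172.0199 = 0.5790
  (224 − 145.3470)²/145.3470 = 42.5622
  (95 − 173.6530)²/173.6530 = 35.6245
χ² = 26.8418 + 22.4665 + 4.6917 + 3.9269 + 0.6918 + 0.5790 + 42.5622 + 35.6245 = 137.384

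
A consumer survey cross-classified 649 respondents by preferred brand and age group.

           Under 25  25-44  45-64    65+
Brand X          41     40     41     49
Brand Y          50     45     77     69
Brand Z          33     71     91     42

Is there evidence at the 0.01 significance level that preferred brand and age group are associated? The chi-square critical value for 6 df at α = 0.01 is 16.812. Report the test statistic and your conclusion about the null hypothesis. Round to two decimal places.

25.86; reject H₀

Row totals: 171, 241, 237. Column totals: 124, 156, 209, 160. Grand total N = 649.
Expected counts (row total × column total / N):
  Brand X, Under 25: 171×124/649 = 32.672
  Brand X, 25-44: 171×156/649 = 41.103
  Brand X, 45-64: 171×209/649 = 55.068
  Brand X, 65+: 171×160/649 = 42.157
  Brand Y, Under 25: 241×124/649 = 46.046
  Brand Y, 25-44: 241×156/649 = 57.929
  Brand Y, 45-64: 241×209/649 = 77.610
  Brand Y, 65+: 241×160/649 = 59.414
  Brand Z, Under 25: 237×124/649 = 45.282
  Brand Z, 25-44: 237×156/649 = 56.968
  Brand Z, 45-64: 237×209/649 = 76.322
  Brand Z, 65+: 237×160/649 = 58.428
Contributions (O − E)²/E:
  (41 − 32.672)²/32.672 = 2.1228
  (40 − 41.103)²/41.103 = 0.0296
  (41 − 55.068)²/55.068 = 3.5939
  (49 − 42.157)²/42.157 = 1.1108
  (50 − 46.046)²/46.046 = 0.3395
  (45 − 57.929)²/57.929 = 2.8856
  (77 − 77.610)²/77.610 = 0.0048
  (69 − 59.414)²/59.414 = 1.5466
  (33 − 45.282)²/45.282 = 3.3313
  (71 − 56.968)²/56.968 = 3.4563
  (91 − 76.322)²/76.322 = 2.8228
  (42 − 58.428)²/58.428 = 4.6190
χ² = 2.1228 + 0.0296 + 3.5939 + 1.1108 + 0.3395 + 2.8856 + 0.0048 + 1.5466 + 3.3313 + 3.4563 + 2.8228 + 4.6190 = 25.86
df = (3−1)(4−1) = 6. Since 25.86 > 16.812, reject the null hypothesis of independence at α = 0.01.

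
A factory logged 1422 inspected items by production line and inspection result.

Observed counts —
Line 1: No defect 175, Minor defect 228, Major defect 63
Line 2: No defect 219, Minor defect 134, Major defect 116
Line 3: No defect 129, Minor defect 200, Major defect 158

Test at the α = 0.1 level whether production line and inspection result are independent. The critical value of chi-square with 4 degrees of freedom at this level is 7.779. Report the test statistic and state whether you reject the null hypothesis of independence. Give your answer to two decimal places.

Row totals: 466, 469, 487. Column totals: 523, 562, 337. Grand total N = 1422.
Expected counts (row total × column total / N):
  Line 1, No defect: 466×523/1422 = 171.391
  Line 1, Minor defect: 466×562/1422 = 184.172
  Line 1, Major defect: 466×337/1422 = 110.437
  Line 2, No defect: 469×523/1422 = 172.494
  Line 2, Minor defect: 469×562/1422 = 185.357
  Line 2, Major defect: 469×337/1422 = 111.148
  Line 3, No defect: 487×523/1422 = 179.115
  Line 3, Minor defect: 487×562/1422 = 192.471
  Line 3, Major defect: 487×337/1422 = 115.414
Contributions (O − E)²/E:
  (175 − 171.391)²/171.391 = 0.0760
  (228 − 184.172)²/184.172 = 10.4299
  (63 − 110.437)²/110.437 = 20.3760
  (219 − 172.494)²/172.494 = 12.5385
  (134 − 185.357)²/185.357 = 14.2295
  (116 − 111.148)²/111.148 = 0.2118
  (129 − 179.115)²/179.115 = 14.0218
  (200 − 192.471)²/192.471 = 0.2945
  (158 − 115.414)²/115.414 = 15.7136
χ² = 0.0760 + 10.4299 + 20.3760 + 12.5385 + 14.2295 + 0.2118 + 14.0218 + 0.2945 + 15.7136 = 87.89
df = (3−1)(3−1) = 4. Since 87.89 > 7.779, reject the null hypothesis of independence at α = 0.1.

87.89; reject H₀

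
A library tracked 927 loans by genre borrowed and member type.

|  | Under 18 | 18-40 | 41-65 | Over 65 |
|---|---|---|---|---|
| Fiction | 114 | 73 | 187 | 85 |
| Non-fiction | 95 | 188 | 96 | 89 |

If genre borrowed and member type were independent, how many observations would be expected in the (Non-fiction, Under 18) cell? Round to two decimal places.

Row total (Non-fiction) = 468; column total (Under 18) = 209; grand total N = 927.
Expected count = (row total × column total) / N = 468 × 209 / 927 = 105.51.

105.51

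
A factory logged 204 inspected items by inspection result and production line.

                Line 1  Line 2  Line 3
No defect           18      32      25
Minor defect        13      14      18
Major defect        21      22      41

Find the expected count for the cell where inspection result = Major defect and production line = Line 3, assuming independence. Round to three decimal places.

Row total (Major defect) = 84; column total (Line 3) = 84; grand total N = 204.
Expected count = (row total × column total) / N = 84 × 84 / 204 = 34.588.

34.588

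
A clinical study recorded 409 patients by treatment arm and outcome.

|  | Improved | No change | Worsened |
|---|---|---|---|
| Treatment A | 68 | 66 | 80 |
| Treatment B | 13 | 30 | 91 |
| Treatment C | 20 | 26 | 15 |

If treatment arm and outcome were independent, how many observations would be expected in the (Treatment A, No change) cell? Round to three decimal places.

Row total (Treatment A) = 214; column total (No change) = 122; grand total N = 409.
Expected count = (row total × column total) / N = 214 × 122 / 409 = 63.834.

63.834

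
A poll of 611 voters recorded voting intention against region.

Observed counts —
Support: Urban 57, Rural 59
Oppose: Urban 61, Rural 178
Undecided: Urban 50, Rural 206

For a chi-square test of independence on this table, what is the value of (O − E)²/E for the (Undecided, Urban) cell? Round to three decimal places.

Row total (Undecided) = 256; column total (Urban) = 168; N = 611.
Expected count E = 256 × 168 / 611 = 70.3895.
Contribution = (O − E)²/E = (50 − 70.3895)² / 70.3895 = 5.906.

5.906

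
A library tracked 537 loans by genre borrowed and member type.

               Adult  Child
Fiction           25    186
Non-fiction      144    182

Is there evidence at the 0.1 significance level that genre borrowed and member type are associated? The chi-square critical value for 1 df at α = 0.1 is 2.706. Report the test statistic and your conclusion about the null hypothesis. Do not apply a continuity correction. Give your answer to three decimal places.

62.055; reject H₀

Row totals: 211, 326. Column totals: 169, 368. Grand total N = 537.
Expected counts (row total × column total / N):
  Fiction, Adult: 211×169/537 = 66.4041
  Fiction, Child: 211×368/537 = 144.5959
  Non-fiction, Adult: 326×169/537 = 102.5959
  Non-fiction, Child: 326×368/537 = 223.4041
Contributions (O − E)²/E:
  (25 − 66.4041)²/66.4041 = 25.8162
  (186 − 144.5959)²/144.5959 = 11.8558
  (144 − 102.5959)²/102.5959 = 16.7092
  (182 − 223.4041)²/223.4041 = 7.6735
χ² = 25.8162 + 11.8558 + 16.7092 + 7.6735 = 62.055
df = (2−1)(2−1) = 1. Since 62.055 > 2.706, reject the null hypothesis of independence at α = 0.1.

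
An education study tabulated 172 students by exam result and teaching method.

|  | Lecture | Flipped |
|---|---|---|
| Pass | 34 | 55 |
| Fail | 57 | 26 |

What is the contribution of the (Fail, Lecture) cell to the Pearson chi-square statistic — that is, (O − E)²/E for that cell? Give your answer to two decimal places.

Row total (Fail) = 83; column total (Lecture) = 91; N = 172.
Expected count E = 83 × 91 / 172 = 43.913.
Contribution = (O − E)²/E = (57 − 43.913)² / 43.913 = 3.90.

3.90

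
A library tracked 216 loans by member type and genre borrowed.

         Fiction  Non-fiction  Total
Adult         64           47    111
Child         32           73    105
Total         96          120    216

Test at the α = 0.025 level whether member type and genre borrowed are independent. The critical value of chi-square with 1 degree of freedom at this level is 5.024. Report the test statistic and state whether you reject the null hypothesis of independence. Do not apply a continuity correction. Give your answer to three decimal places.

Grand total N = 216.
Expected counts (row total × column total / N):
  Adult, Fiction: 111×96/216 = 49.3333
  Adult, Non-fiction: 111×120/216 = 61.6667
  Child, Fiction: 105×96/216 = 46.6667
  Child, Non-fiction: 105×120/216 = 58.3333
Contributions (O − E)²/E:
  (64 − 49.3333)²/49.3333 = 4.3604
  (47 − 61.6667)²/61.6667 = 3.4883
  (32 − 46.6667)²/46.6667 = 4.6095
  (73 − 58.3333)²/58.3333 = 3.6876
χ² = 4.3604 + 3.4883 + 4.6095 + 3.6876 = 16.146
df = (2−1)(2−1) = 1. Since 16.146 > 5.024, reject the null hypothesis of independence at α = 0.025.

16.146; reject H₀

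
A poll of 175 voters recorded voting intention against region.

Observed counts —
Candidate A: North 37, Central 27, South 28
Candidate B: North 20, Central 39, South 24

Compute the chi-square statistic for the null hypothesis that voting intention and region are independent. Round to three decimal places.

Row totals: 92, 83. Column totals: 57, 66, 52. Grand total N = 175.
Expected counts (row total × column total / N):
  Candidate A, North: 92×57/175 = 29.9657
  Candidate A, Central: 92×66/175 = 34.6971
  Candidate A, South: 92×52/175 = 27.3371
  Candidate B, North: 83×57/175 = 27.0343
  Candidate B, Central: 83×66/175 = 31.3029
  Candidate B, South: 83×52/175 = 24.6629
Contributions (O − E)²/E:
  (37 − 29.9657)²/29.9657 = 1.6513
  (27 − 34.6971)²/34.6971 = 1.7075
  (28 − 27.3371)²/27.3371 = 0.0161
  (20 − 27.0343)²/27.0343 = 1.8303
  (39 − 31.3029)²/31.3029 = 1.8926
  (24 − 24.6629)²/24.6629 = 0.0178
χ² = 1.6513 + 1.7075 + 0.0161 + 1.8303 + 1.8926 + 0.0178 = 7.116

7.116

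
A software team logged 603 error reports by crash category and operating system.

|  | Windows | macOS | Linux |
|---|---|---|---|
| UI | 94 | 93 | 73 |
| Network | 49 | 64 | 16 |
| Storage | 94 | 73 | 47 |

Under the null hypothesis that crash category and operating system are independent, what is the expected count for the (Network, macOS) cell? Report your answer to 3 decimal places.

Row total (Network) = 129; column total (macOS) = 230; grand total N = 603.
Expected count = (row total × column total) / N = 129 × 230 / 603 = 49.204.

49.204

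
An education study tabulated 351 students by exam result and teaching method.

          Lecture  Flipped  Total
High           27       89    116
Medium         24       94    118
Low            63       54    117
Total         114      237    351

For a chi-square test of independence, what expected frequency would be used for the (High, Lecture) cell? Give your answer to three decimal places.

37.675

Row total (High) = 116; column total (Lecture) = 114; grand total N = 351.
Expected count = (row total × column total) / N = 116 × 114 / 351 = 37.675.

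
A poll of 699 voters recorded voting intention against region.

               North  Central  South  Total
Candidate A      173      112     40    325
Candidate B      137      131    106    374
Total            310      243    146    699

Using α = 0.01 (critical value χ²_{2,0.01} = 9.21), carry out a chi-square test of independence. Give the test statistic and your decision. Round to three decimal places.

32.225; reject H₀

Grand total N = 699.
Expected counts (row total × column total / N):
  Candidate A, North: 325×310/699 = 144.1345
  Candidate A, Central: 325×243/699 = 112.9828
  Candidate A, South: 325×146/699 = 67.8827
  Candidate B, North: 374×310/699 = 165.8655
  Candidate B, Central: 374×243/699 = 130.0172
  Candidate B, South: 374×146/699 = 78.1173
Contributions (O − E)²/E:
  (173 − 144.1345)²/144.1345 = 5.7808
  (112 − 112.9828)²/112.9828 = 0.0085
  (40 − 67.8827)²/67.8827 = 11.4528
  (137 − 165.8655)²/165.8655 = 5.0235
  (131 − 130.0172)²/130.0172 = 0.0074
  (106 − 78.1173)²/78.1173 = 9.9523
χ² = 5.7808 + 0.0085 + 11.4528 + 5.0235 + 0.0074 + 9.9523 = 32.225
df = (2−1)(3−1) = 2. Since 32.225 > 9.21, reject the null hypothesis of independence at α = 0.01.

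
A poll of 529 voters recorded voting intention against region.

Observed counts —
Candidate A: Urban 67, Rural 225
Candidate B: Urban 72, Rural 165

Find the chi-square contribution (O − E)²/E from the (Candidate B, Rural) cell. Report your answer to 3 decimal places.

0.541

Row total (Candidate B) = 237; column total (Rural) = 390; N = 529.
Expected count E = 237 × 390 / 529 = 174.7259.
Contribution = (O − E)²/E = (165 − 174.7259)² / 174.7259 = 0.541.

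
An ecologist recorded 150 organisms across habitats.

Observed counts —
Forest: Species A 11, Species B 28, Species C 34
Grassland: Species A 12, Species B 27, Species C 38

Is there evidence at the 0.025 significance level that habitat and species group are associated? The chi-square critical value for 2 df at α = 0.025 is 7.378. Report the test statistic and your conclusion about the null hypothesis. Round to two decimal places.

0.18; fail to reject H₀

Row totals: 73, 77. Column totals: 23, 55, 72. Grand total N = 150.
Expected counts (row total × column total / N):
  Forest, Species A: 73×23/150 = 11.193
  Forest, Species B: 73×55/150 = 26.767
  Forest, Species C: 73×72/150 = 35.040
  Grassland, Species A: 77×23/150 = 11.807
  Grassland, Species B: 77×55/150 = 28.233
  Grassland, Species C: 77×72/150 = 36.960
Contributions (O − E)²/E:
  (11 − 11.193)²/11.193 = 0.0033
  (28 − 26.767)²/26.767 = 0.0568
  (34 − 35.040)²/35.040 = 0.0309
  (12 − 11.807)²/11.807 = 0.0032
  (27 − 28.233)²/28.233 = 0.0538
  (38 − 36.960)²/36.960 = 0.0293
χ² = 0.0033 + 0.0568 + 0.0309 + 0.0032 + 0.0538 + 0.0293 = 0.18
df = (2−1)(3−1) = 2. Since 0.18 < 7.378, fail to reject the null hypothesis of independence at α = 0.025.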